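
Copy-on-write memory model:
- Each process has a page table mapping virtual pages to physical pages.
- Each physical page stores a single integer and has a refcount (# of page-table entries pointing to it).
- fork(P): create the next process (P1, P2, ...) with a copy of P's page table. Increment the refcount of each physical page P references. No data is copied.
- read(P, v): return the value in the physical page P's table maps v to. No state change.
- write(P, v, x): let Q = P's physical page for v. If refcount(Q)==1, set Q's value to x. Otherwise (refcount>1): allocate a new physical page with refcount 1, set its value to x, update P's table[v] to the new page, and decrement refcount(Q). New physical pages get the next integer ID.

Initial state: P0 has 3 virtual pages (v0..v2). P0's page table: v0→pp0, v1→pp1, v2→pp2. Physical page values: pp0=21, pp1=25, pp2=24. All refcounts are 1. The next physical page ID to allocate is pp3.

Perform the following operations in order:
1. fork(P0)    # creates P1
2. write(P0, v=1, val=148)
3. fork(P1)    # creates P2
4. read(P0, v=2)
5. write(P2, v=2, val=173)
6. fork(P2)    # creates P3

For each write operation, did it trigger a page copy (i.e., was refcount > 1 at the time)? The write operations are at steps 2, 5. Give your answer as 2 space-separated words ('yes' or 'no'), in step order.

Op 1: fork(P0) -> P1. 3 ppages; refcounts: pp0:2 pp1:2 pp2:2
Op 2: write(P0, v1, 148). refcount(pp1)=2>1 -> COPY to pp3. 4 ppages; refcounts: pp0:2 pp1:1 pp2:2 pp3:1
Op 3: fork(P1) -> P2. 4 ppages; refcounts: pp0:3 pp1:2 pp2:3 pp3:1
Op 4: read(P0, v2) -> 24. No state change.
Op 5: write(P2, v2, 173). refcount(pp2)=3>1 -> COPY to pp4. 5 ppages; refcounts: pp0:3 pp1:2 pp2:2 pp3:1 pp4:1
Op 6: fork(P2) -> P3. 5 ppages; refcounts: pp0:4 pp1:3 pp2:2 pp3:1 pp4:2

yes yes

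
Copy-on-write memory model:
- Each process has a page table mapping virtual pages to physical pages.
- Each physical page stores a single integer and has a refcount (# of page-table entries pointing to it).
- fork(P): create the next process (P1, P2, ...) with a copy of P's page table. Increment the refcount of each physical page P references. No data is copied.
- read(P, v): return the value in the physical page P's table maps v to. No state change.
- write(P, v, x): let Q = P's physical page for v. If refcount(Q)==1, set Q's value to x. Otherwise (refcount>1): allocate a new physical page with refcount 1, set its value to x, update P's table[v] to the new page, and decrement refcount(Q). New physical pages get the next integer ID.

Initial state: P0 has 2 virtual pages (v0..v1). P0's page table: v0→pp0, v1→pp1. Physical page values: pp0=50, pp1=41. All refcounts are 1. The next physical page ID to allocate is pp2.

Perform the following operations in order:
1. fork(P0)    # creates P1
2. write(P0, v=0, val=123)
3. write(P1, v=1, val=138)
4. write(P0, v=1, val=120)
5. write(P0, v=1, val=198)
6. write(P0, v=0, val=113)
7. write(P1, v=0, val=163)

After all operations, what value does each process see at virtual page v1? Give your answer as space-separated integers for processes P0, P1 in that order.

Answer: 198 138

Derivation:
Op 1: fork(P0) -> P1. 2 ppages; refcounts: pp0:2 pp1:2
Op 2: write(P0, v0, 123). refcount(pp0)=2>1 -> COPY to pp2. 3 ppages; refcounts: pp0:1 pp1:2 pp2:1
Op 3: write(P1, v1, 138). refcount(pp1)=2>1 -> COPY to pp3. 4 ppages; refcounts: pp0:1 pp1:1 pp2:1 pp3:1
Op 4: write(P0, v1, 120). refcount(pp1)=1 -> write in place. 4 ppages; refcounts: pp0:1 pp1:1 pp2:1 pp3:1
Op 5: write(P0, v1, 198). refcount(pp1)=1 -> write in place. 4 ppages; refcounts: pp0:1 pp1:1 pp2:1 pp3:1
Op 6: write(P0, v0, 113). refcount(pp2)=1 -> write in place. 4 ppages; refcounts: pp0:1 pp1:1 pp2:1 pp3:1
Op 7: write(P1, v0, 163). refcount(pp0)=1 -> write in place. 4 ppages; refcounts: pp0:1 pp1:1 pp2:1 pp3:1
P0: v1 -> pp1 = 198
P1: v1 -> pp3 = 138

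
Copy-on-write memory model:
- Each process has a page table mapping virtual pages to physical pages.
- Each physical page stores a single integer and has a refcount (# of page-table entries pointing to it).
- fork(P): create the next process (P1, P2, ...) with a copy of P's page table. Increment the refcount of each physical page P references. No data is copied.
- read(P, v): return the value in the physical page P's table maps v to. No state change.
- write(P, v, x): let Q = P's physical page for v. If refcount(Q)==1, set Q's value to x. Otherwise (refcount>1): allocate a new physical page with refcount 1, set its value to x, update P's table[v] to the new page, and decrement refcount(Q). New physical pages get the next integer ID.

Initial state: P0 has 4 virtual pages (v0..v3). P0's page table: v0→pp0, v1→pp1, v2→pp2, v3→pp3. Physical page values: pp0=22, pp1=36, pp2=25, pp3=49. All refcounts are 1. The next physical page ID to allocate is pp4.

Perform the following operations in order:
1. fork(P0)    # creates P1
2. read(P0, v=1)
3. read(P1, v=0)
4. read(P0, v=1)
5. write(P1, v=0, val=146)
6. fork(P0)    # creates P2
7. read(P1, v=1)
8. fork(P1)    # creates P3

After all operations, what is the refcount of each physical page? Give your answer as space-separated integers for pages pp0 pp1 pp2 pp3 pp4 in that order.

Op 1: fork(P0) -> P1. 4 ppages; refcounts: pp0:2 pp1:2 pp2:2 pp3:2
Op 2: read(P0, v1) -> 36. No state change.
Op 3: read(P1, v0) -> 22. No state change.
Op 4: read(P0, v1) -> 36. No state change.
Op 5: write(P1, v0, 146). refcount(pp0)=2>1 -> COPY to pp4. 5 ppages; refcounts: pp0:1 pp1:2 pp2:2 pp3:2 pp4:1
Op 6: fork(P0) -> P2. 5 ppages; refcounts: pp0:2 pp1:3 pp2:3 pp3:3 pp4:1
Op 7: read(P1, v1) -> 36. No state change.
Op 8: fork(P1) -> P3. 5 ppages; refcounts: pp0:2 pp1:4 pp2:4 pp3:4 pp4:2

Answer: 2 4 4 4 2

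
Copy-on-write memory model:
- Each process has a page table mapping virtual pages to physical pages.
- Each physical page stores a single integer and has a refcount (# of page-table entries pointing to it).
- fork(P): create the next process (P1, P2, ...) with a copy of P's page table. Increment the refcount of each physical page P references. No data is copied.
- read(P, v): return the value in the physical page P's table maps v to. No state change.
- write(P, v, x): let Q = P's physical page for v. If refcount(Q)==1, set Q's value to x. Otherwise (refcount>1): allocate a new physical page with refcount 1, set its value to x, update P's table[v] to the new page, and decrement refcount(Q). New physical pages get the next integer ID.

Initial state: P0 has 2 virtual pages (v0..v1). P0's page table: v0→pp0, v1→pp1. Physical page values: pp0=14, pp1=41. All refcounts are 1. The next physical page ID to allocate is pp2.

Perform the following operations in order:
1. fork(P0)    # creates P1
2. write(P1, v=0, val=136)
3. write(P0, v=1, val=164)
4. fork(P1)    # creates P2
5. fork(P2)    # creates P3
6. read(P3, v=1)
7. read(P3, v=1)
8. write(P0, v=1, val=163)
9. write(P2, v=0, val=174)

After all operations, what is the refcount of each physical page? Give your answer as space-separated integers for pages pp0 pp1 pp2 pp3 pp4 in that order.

Op 1: fork(P0) -> P1. 2 ppages; refcounts: pp0:2 pp1:2
Op 2: write(P1, v0, 136). refcount(pp0)=2>1 -> COPY to pp2. 3 ppages; refcounts: pp0:1 pp1:2 pp2:1
Op 3: write(P0, v1, 164). refcount(pp1)=2>1 -> COPY to pp3. 4 ppages; refcounts: pp0:1 pp1:1 pp2:1 pp3:1
Op 4: fork(P1) -> P2. 4 ppages; refcounts: pp0:1 pp1:2 pp2:2 pp3:1
Op 5: fork(P2) -> P3. 4 ppages; refcounts: pp0:1 pp1:3 pp2:3 pp3:1
Op 6: read(P3, v1) -> 41. No state change.
Op 7: read(P3, v1) -> 41. No state change.
Op 8: write(P0, v1, 163). refcount(pp3)=1 -> write in place. 4 ppages; refcounts: pp0:1 pp1:3 pp2:3 pp3:1
Op 9: write(P2, v0, 174). refcount(pp2)=3>1 -> COPY to pp4. 5 ppages; refcounts: pp0:1 pp1:3 pp2:2 pp3:1 pp4:1

Answer: 1 3 2 1 1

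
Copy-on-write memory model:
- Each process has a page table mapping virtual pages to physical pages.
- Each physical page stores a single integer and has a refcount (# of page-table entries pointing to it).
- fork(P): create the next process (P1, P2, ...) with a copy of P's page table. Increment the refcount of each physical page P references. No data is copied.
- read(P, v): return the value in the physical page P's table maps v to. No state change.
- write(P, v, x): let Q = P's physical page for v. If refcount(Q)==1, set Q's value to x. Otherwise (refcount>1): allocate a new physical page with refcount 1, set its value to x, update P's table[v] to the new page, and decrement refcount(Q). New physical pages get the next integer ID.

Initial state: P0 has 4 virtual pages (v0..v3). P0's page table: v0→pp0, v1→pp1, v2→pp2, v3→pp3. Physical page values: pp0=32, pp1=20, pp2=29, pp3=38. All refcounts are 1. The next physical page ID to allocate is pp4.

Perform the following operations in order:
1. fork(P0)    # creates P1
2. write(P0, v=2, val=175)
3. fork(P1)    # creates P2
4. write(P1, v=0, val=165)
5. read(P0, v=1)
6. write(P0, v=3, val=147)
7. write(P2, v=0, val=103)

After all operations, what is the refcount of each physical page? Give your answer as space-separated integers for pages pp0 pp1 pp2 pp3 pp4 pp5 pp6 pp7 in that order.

Answer: 1 3 2 2 1 1 1 1

Derivation:
Op 1: fork(P0) -> P1. 4 ppages; refcounts: pp0:2 pp1:2 pp2:2 pp3:2
Op 2: write(P0, v2, 175). refcount(pp2)=2>1 -> COPY to pp4. 5 ppages; refcounts: pp0:2 pp1:2 pp2:1 pp3:2 pp4:1
Op 3: fork(P1) -> P2. 5 ppages; refcounts: pp0:3 pp1:3 pp2:2 pp3:3 pp4:1
Op 4: write(P1, v0, 165). refcount(pp0)=3>1 -> COPY to pp5. 6 ppages; refcounts: pp0:2 pp1:3 pp2:2 pp3:3 pp4:1 pp5:1
Op 5: read(P0, v1) -> 20. No state change.
Op 6: write(P0, v3, 147). refcount(pp3)=3>1 -> COPY to pp6. 7 ppages; refcounts: pp0:2 pp1:3 pp2:2 pp3:2 pp4:1 pp5:1 pp6:1
Op 7: write(P2, v0, 103). refcount(pp0)=2>1 -> COPY to pp7. 8 ppages; refcounts: pp0:1 pp1:3 pp2:2 pp3:2 pp4:1 pp5:1 pp6:1 pp7:1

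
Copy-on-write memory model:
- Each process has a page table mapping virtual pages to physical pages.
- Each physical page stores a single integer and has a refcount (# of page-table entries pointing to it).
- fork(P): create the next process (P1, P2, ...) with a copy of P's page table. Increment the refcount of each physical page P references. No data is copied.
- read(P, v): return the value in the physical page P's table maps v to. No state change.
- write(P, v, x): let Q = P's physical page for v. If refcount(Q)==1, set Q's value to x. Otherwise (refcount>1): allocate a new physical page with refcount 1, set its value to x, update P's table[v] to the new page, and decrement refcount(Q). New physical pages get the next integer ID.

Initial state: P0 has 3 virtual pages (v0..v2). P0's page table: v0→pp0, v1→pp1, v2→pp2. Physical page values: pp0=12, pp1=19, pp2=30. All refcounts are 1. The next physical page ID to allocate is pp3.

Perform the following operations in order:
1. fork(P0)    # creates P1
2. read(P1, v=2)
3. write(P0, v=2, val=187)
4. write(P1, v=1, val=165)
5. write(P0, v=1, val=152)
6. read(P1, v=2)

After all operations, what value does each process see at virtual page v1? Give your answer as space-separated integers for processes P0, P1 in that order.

Answer: 152 165

Derivation:
Op 1: fork(P0) -> P1. 3 ppages; refcounts: pp0:2 pp1:2 pp2:2
Op 2: read(P1, v2) -> 30. No state change.
Op 3: write(P0, v2, 187). refcount(pp2)=2>1 -> COPY to pp3. 4 ppages; refcounts: pp0:2 pp1:2 pp2:1 pp3:1
Op 4: write(P1, v1, 165). refcount(pp1)=2>1 -> COPY to pp4. 5 ppages; refcounts: pp0:2 pp1:1 pp2:1 pp3:1 pp4:1
Op 5: write(P0, v1, 152). refcount(pp1)=1 -> write in place. 5 ppages; refcounts: pp0:2 pp1:1 pp2:1 pp3:1 pp4:1
Op 6: read(P1, v2) -> 30. No state change.
P0: v1 -> pp1 = 152
P1: v1 -> pp4 = 165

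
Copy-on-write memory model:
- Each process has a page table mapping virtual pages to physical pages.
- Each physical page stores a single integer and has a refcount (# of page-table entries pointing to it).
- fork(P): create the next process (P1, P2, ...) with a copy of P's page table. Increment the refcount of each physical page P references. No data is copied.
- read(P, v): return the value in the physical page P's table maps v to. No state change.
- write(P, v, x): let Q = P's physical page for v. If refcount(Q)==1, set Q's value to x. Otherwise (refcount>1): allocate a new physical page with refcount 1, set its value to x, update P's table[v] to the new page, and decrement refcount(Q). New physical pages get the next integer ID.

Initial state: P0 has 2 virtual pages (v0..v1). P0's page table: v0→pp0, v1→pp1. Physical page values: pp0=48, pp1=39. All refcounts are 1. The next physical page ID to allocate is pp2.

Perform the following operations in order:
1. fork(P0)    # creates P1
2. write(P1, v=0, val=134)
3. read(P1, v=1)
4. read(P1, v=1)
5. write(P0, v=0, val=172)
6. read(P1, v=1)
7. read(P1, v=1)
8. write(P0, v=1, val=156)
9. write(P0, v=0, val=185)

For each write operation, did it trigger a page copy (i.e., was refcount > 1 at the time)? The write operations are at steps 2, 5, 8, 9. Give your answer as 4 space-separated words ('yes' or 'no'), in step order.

Op 1: fork(P0) -> P1. 2 ppages; refcounts: pp0:2 pp1:2
Op 2: write(P1, v0, 134). refcount(pp0)=2>1 -> COPY to pp2. 3 ppages; refcounts: pp0:1 pp1:2 pp2:1
Op 3: read(P1, v1) -> 39. No state change.
Op 4: read(P1, v1) -> 39. No state change.
Op 5: write(P0, v0, 172). refcount(pp0)=1 -> write in place. 3 ppages; refcounts: pp0:1 pp1:2 pp2:1
Op 6: read(P1, v1) -> 39. No state change.
Op 7: read(P1, v1) -> 39. No state change.
Op 8: write(P0, v1, 156). refcount(pp1)=2>1 -> COPY to pp3. 4 ppages; refcounts: pp0:1 pp1:1 pp2:1 pp3:1
Op 9: write(P0, v0, 185). refcount(pp0)=1 -> write in place. 4 ppages; refcounts: pp0:1 pp1:1 pp2:1 pp3:1

yes no yes no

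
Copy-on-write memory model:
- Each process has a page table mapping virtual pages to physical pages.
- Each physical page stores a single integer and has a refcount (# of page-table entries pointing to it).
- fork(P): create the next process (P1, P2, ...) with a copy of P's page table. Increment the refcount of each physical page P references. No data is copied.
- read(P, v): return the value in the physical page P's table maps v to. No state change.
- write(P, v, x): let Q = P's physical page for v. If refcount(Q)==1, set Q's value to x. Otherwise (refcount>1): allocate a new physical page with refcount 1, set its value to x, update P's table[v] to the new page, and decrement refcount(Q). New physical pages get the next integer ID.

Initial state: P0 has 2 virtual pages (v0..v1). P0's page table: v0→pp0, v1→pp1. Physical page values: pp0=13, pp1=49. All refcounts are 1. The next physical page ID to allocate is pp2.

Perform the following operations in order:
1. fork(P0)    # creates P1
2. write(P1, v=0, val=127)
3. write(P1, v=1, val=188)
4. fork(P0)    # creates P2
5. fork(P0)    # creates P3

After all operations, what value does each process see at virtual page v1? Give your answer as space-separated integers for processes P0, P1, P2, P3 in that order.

Answer: 49 188 49 49

Derivation:
Op 1: fork(P0) -> P1. 2 ppages; refcounts: pp0:2 pp1:2
Op 2: write(P1, v0, 127). refcount(pp0)=2>1 -> COPY to pp2. 3 ppages; refcounts: pp0:1 pp1:2 pp2:1
Op 3: write(P1, v1, 188). refcount(pp1)=2>1 -> COPY to pp3. 4 ppages; refcounts: pp0:1 pp1:1 pp2:1 pp3:1
Op 4: fork(P0) -> P2. 4 ppages; refcounts: pp0:2 pp1:2 pp2:1 pp3:1
Op 5: fork(P0) -> P3. 4 ppages; refcounts: pp0:3 pp1:3 pp2:1 pp3:1
P0: v1 -> pp1 = 49
P1: v1 -> pp3 = 188
P2: v1 -> pp1 = 49
P3: v1 -> pp1 = 49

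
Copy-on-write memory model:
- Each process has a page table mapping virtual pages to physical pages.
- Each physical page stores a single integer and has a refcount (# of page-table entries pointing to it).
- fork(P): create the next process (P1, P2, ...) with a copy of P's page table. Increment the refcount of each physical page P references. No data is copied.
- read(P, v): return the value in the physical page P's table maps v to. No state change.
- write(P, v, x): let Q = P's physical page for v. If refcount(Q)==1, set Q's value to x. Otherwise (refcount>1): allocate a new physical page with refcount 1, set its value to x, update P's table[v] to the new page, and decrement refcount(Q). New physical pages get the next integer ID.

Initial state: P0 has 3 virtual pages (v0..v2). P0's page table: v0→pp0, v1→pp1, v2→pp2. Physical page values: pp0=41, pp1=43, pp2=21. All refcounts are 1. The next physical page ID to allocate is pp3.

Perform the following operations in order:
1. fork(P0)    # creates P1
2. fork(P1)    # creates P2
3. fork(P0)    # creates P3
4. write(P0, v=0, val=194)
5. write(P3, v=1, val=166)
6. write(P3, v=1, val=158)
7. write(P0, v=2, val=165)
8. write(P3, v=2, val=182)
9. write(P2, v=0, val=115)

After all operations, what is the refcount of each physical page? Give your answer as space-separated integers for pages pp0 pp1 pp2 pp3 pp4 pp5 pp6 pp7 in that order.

Answer: 2 3 2 1 1 1 1 1

Derivation:
Op 1: fork(P0) -> P1. 3 ppages; refcounts: pp0:2 pp1:2 pp2:2
Op 2: fork(P1) -> P2. 3 ppages; refcounts: pp0:3 pp1:3 pp2:3
Op 3: fork(P0) -> P3. 3 ppages; refcounts: pp0:4 pp1:4 pp2:4
Op 4: write(P0, v0, 194). refcount(pp0)=4>1 -> COPY to pp3. 4 ppages; refcounts: pp0:3 pp1:4 pp2:4 pp3:1
Op 5: write(P3, v1, 166). refcount(pp1)=4>1 -> COPY to pp4. 5 ppages; refcounts: pp0:3 pp1:3 pp2:4 pp3:1 pp4:1
Op 6: write(P3, v1, 158). refcount(pp4)=1 -> write in place. 5 ppages; refcounts: pp0:3 pp1:3 pp2:4 pp3:1 pp4:1
Op 7: write(P0, v2, 165). refcount(pp2)=4>1 -> COPY to pp5. 6 ppages; refcounts: pp0:3 pp1:3 pp2:3 pp3:1 pp4:1 pp5:1
Op 8: write(P3, v2, 182). refcount(pp2)=3>1 -> COPY to pp6. 7 ppages; refcounts: pp0:3 pp1:3 pp2:2 pp3:1 pp4:1 pp5:1 pp6:1
Op 9: write(P2, v0, 115). refcount(pp0)=3>1 -> COPY to pp7. 8 ppages; refcounts: pp0:2 pp1:3 pp2:2 pp3:1 pp4:1 pp5:1 pp6:1 pp7:1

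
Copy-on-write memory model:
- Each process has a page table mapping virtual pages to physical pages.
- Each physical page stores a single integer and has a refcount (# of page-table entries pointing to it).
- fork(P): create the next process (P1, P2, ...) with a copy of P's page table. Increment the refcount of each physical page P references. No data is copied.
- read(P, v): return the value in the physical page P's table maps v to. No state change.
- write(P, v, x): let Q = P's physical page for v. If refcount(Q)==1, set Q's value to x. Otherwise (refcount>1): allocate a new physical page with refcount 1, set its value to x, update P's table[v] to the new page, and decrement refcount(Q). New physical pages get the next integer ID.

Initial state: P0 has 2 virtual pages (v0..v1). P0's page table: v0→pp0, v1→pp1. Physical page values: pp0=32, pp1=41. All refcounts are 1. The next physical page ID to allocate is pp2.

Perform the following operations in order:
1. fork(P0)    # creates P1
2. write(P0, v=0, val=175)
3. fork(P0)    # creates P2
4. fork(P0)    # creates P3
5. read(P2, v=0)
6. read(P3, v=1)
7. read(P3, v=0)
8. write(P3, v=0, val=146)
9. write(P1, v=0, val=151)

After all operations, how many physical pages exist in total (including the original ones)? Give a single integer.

Op 1: fork(P0) -> P1. 2 ppages; refcounts: pp0:2 pp1:2
Op 2: write(P0, v0, 175). refcount(pp0)=2>1 -> COPY to pp2. 3 ppages; refcounts: pp0:1 pp1:2 pp2:1
Op 3: fork(P0) -> P2. 3 ppages; refcounts: pp0:1 pp1:3 pp2:2
Op 4: fork(P0) -> P3. 3 ppages; refcounts: pp0:1 pp1:4 pp2:3
Op 5: read(P2, v0) -> 175. No state change.
Op 6: read(P3, v1) -> 41. No state change.
Op 7: read(P3, v0) -> 175. No state change.
Op 8: write(P3, v0, 146). refcount(pp2)=3>1 -> COPY to pp3. 4 ppages; refcounts: pp0:1 pp1:4 pp2:2 pp3:1
Op 9: write(P1, v0, 151). refcount(pp0)=1 -> write in place. 4 ppages; refcounts: pp0:1 pp1:4 pp2:2 pp3:1

Answer: 4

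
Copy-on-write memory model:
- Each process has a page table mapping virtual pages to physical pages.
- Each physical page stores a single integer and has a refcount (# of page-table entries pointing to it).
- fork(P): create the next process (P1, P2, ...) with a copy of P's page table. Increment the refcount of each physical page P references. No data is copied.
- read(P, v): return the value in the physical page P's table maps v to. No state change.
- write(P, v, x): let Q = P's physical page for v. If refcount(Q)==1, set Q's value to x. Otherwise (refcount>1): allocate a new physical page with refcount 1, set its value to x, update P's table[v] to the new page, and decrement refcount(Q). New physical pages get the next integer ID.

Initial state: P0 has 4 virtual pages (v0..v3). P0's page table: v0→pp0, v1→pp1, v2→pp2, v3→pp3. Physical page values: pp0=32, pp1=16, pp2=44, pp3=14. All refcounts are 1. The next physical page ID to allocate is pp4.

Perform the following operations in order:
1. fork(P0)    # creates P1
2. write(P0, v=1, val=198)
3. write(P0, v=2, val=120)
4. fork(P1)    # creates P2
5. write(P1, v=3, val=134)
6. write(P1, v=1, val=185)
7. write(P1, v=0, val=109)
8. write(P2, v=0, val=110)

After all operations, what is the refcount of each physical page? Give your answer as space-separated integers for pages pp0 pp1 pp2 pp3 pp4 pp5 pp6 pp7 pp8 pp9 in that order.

Op 1: fork(P0) -> P1. 4 ppages; refcounts: pp0:2 pp1:2 pp2:2 pp3:2
Op 2: write(P0, v1, 198). refcount(pp1)=2>1 -> COPY to pp4. 5 ppages; refcounts: pp0:2 pp1:1 pp2:2 pp3:2 pp4:1
Op 3: write(P0, v2, 120). refcount(pp2)=2>1 -> COPY to pp5. 6 ppages; refcounts: pp0:2 pp1:1 pp2:1 pp3:2 pp4:1 pp5:1
Op 4: fork(P1) -> P2. 6 ppages; refcounts: pp0:3 pp1:2 pp2:2 pp3:3 pp4:1 pp5:1
Op 5: write(P1, v3, 134). refcount(pp3)=3>1 -> COPY to pp6. 7 ppages; refcounts: pp0:3 pp1:2 pp2:2 pp3:2 pp4:1 pp5:1 pp6:1
Op 6: write(P1, v1, 185). refcount(pp1)=2>1 -> COPY to pp7. 8 ppages; refcounts: pp0:3 pp1:1 pp2:2 pp3:2 pp4:1 pp5:1 pp6:1 pp7:1
Op 7: write(P1, v0, 109). refcount(pp0)=3>1 -> COPY to pp8. 9 ppages; refcounts: pp0:2 pp1:1 pp2:2 pp3:2 pp4:1 pp5:1 pp6:1 pp7:1 pp8:1
Op 8: write(P2, v0, 110). refcount(pp0)=2>1 -> COPY to pp9. 10 ppages; refcounts: pp0:1 pp1:1 pp2:2 pp3:2 pp4:1 pp5:1 pp6:1 pp7:1 pp8:1 pp9:1

Answer: 1 1 2 2 1 1 1 1 1 1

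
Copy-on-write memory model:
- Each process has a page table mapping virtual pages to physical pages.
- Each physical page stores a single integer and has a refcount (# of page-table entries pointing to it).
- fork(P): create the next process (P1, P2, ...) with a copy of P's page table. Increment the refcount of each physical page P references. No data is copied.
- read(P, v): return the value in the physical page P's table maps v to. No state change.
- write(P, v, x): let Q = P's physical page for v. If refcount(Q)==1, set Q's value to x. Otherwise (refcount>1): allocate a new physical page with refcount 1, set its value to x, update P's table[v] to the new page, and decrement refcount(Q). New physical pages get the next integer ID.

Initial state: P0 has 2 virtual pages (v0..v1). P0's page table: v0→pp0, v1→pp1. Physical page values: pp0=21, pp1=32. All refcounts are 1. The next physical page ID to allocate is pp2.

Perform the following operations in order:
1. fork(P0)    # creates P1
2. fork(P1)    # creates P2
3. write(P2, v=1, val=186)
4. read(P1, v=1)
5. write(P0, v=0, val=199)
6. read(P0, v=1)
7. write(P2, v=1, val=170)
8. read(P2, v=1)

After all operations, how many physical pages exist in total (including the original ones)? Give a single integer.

Answer: 4

Derivation:
Op 1: fork(P0) -> P1. 2 ppages; refcounts: pp0:2 pp1:2
Op 2: fork(P1) -> P2. 2 ppages; refcounts: pp0:3 pp1:3
Op 3: write(P2, v1, 186). refcount(pp1)=3>1 -> COPY to pp2. 3 ppages; refcounts: pp0:3 pp1:2 pp2:1
Op 4: read(P1, v1) -> 32. No state change.
Op 5: write(P0, v0, 199). refcount(pp0)=3>1 -> COPY to pp3. 4 ppages; refcounts: pp0:2 pp1:2 pp2:1 pp3:1
Op 6: read(P0, v1) -> 32. No state change.
Op 7: write(P2, v1, 170). refcount(pp2)=1 -> write in place. 4 ppages; refcounts: pp0:2 pp1:2 pp2:1 pp3:1
Op 8: read(P2, v1) -> 170. No state change.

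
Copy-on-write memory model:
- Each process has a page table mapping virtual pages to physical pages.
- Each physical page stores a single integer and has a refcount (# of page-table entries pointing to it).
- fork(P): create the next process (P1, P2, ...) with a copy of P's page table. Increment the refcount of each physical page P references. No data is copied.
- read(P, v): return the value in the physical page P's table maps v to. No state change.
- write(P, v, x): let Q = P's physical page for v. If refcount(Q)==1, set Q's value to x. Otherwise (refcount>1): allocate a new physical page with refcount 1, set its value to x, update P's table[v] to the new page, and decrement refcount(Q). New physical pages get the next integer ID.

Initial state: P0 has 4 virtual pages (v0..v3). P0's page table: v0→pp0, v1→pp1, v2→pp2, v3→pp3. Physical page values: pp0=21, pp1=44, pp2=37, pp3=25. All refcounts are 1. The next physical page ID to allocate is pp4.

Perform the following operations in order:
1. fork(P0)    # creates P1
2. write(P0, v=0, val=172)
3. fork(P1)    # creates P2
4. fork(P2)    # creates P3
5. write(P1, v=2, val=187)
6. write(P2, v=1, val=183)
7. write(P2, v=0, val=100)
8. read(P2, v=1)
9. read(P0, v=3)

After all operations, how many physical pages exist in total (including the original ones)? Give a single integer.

Answer: 8

Derivation:
Op 1: fork(P0) -> P1. 4 ppages; refcounts: pp0:2 pp1:2 pp2:2 pp3:2
Op 2: write(P0, v0, 172). refcount(pp0)=2>1 -> COPY to pp4. 5 ppages; refcounts: pp0:1 pp1:2 pp2:2 pp3:2 pp4:1
Op 3: fork(P1) -> P2. 5 ppages; refcounts: pp0:2 pp1:3 pp2:3 pp3:3 pp4:1
Op 4: fork(P2) -> P3. 5 ppages; refcounts: pp0:3 pp1:4 pp2:4 pp3:4 pp4:1
Op 5: write(P1, v2, 187). refcount(pp2)=4>1 -> COPY to pp5. 6 ppages; refcounts: pp0:3 pp1:4 pp2:3 pp3:4 pp4:1 pp5:1
Op 6: write(P2, v1, 183). refcount(pp1)=4>1 -> COPY to pp6. 7 ppages; refcounts: pp0:3 pp1:3 pp2:3 pp3:4 pp4:1 pp5:1 pp6:1
Op 7: write(P2, v0, 100). refcount(pp0)=3>1 -> COPY to pp7. 8 ppages; refcounts: pp0:2 pp1:3 pp2:3 pp3:4 pp4:1 pp5:1 pp6:1 pp7:1
Op 8: read(P2, v1) -> 183. No state change.
Op 9: read(P0, v3) -> 25. No state change.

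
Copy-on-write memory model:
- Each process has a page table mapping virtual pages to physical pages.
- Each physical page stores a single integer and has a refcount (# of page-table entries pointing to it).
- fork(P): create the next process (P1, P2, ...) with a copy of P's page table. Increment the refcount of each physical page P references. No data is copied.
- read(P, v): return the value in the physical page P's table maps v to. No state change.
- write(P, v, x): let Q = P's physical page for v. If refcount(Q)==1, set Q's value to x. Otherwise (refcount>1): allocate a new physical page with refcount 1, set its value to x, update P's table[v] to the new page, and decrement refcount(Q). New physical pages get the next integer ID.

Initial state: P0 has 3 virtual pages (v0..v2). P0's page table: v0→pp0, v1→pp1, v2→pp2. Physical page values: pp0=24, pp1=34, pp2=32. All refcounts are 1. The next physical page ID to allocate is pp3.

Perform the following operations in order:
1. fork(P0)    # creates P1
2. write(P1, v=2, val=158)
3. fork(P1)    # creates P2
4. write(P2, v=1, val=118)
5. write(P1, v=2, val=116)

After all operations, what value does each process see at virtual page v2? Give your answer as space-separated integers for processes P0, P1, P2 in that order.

Op 1: fork(P0) -> P1. 3 ppages; refcounts: pp0:2 pp1:2 pp2:2
Op 2: write(P1, v2, 158). refcount(pp2)=2>1 -> COPY to pp3. 4 ppages; refcounts: pp0:2 pp1:2 pp2:1 pp3:1
Op 3: fork(P1) -> P2. 4 ppages; refcounts: pp0:3 pp1:3 pp2:1 pp3:2
Op 4: write(P2, v1, 118). refcount(pp1)=3>1 -> COPY to pp4. 5 ppages; refcounts: pp0:3 pp1:2 pp2:1 pp3:2 pp4:1
Op 5: write(P1, v2, 116). refcount(pp3)=2>1 -> COPY to pp5. 6 ppages; refcounts: pp0:3 pp1:2 pp2:1 pp3:1 pp4:1 pp5:1
P0: v2 -> pp2 = 32
P1: v2 -> pp5 = 116
P2: v2 -> pp3 = 158

Answer: 32 116 158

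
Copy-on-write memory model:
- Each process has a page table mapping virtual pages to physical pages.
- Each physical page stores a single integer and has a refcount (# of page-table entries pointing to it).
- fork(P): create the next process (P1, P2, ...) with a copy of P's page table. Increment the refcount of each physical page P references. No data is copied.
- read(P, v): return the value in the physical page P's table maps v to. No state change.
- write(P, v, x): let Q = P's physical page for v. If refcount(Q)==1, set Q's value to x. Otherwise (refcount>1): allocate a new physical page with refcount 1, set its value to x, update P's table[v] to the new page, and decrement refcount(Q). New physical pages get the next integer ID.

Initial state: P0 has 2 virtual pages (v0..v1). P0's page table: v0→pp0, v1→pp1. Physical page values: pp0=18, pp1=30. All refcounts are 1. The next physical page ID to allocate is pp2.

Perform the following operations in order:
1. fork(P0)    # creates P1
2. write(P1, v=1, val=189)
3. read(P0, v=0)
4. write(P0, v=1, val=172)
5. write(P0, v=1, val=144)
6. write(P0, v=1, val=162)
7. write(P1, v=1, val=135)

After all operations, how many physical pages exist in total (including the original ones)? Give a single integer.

Answer: 3

Derivation:
Op 1: fork(P0) -> P1. 2 ppages; refcounts: pp0:2 pp1:2
Op 2: write(P1, v1, 189). refcount(pp1)=2>1 -> COPY to pp2. 3 ppages; refcounts: pp0:2 pp1:1 pp2:1
Op 3: read(P0, v0) -> 18. No state change.
Op 4: write(P0, v1, 172). refcount(pp1)=1 -> write in place. 3 ppages; refcounts: pp0:2 pp1:1 pp2:1
Op 5: write(P0, v1, 144). refcount(pp1)=1 -> write in place. 3 ppages; refcounts: pp0:2 pp1:1 pp2:1
Op 6: write(P0, v1, 162). refcount(pp1)=1 -> write in place. 3 ppages; refcounts: pp0:2 pp1:1 pp2:1
Op 7: write(P1, v1, 135). refcount(pp2)=1 -> write in place. 3 ppages; refcounts: pp0:2 pp1:1 pp2:1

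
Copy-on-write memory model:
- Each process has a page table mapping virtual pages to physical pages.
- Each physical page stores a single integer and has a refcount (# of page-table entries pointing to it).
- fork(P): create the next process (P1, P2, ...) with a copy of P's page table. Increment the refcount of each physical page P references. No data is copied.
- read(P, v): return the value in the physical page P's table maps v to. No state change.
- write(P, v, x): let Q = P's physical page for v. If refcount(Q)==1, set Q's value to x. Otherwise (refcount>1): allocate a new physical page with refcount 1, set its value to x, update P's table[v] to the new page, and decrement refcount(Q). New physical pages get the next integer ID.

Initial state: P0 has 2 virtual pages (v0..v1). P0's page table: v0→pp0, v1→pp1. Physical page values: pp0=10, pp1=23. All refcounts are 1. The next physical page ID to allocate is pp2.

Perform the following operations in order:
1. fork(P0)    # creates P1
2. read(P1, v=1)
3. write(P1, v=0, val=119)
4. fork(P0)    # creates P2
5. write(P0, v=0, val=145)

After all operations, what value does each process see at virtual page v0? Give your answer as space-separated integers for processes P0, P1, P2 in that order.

Answer: 145 119 10

Derivation:
Op 1: fork(P0) -> P1. 2 ppages; refcounts: pp0:2 pp1:2
Op 2: read(P1, v1) -> 23. No state change.
Op 3: write(P1, v0, 119). refcount(pp0)=2>1 -> COPY to pp2. 3 ppages; refcounts: pp0:1 pp1:2 pp2:1
Op 4: fork(P0) -> P2. 3 ppages; refcounts: pp0:2 pp1:3 pp2:1
Op 5: write(P0, v0, 145). refcount(pp0)=2>1 -> COPY to pp3. 4 ppages; refcounts: pp0:1 pp1:3 pp2:1 pp3:1
P0: v0 -> pp3 = 145
P1: v0 -> pp2 = 119
P2: v0 -> pp0 = 10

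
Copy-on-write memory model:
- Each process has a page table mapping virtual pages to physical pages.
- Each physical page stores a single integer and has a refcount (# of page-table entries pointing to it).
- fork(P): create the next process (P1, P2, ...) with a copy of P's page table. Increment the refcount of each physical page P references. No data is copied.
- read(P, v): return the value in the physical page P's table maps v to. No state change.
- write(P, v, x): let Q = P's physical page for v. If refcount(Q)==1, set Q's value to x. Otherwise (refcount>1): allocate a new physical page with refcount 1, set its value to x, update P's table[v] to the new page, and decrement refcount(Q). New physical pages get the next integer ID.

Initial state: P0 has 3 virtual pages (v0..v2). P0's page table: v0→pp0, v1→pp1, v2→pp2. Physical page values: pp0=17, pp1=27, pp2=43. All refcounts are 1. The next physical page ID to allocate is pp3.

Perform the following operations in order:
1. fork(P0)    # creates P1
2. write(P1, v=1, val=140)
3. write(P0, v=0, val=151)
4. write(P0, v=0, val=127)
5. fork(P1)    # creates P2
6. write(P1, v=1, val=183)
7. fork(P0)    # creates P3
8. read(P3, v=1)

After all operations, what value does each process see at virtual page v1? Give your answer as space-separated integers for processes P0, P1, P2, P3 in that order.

Op 1: fork(P0) -> P1. 3 ppages; refcounts: pp0:2 pp1:2 pp2:2
Op 2: write(P1, v1, 140). refcount(pp1)=2>1 -> COPY to pp3. 4 ppages; refcounts: pp0:2 pp1:1 pp2:2 pp3:1
Op 3: write(P0, v0, 151). refcount(pp0)=2>1 -> COPY to pp4. 5 ppages; refcounts: pp0:1 pp1:1 pp2:2 pp3:1 pp4:1
Op 4: write(P0, v0, 127). refcount(pp4)=1 -> write in place. 5 ppages; refcounts: pp0:1 pp1:1 pp2:2 pp3:1 pp4:1
Op 5: fork(P1) -> P2. 5 ppages; refcounts: pp0:2 pp1:1 pp2:3 pp3:2 pp4:1
Op 6: write(P1, v1, 183). refcount(pp3)=2>1 -> COPY to pp5. 6 ppages; refcounts: pp0:2 pp1:1 pp2:3 pp3:1 pp4:1 pp5:1
Op 7: fork(P0) -> P3. 6 ppages; refcounts: pp0:2 pp1:2 pp2:4 pp3:1 pp4:2 pp5:1
Op 8: read(P3, v1) -> 27. No state change.
P0: v1 -> pp1 = 27
P1: v1 -> pp5 = 183
P2: v1 -> pp3 = 140
P3: v1 -> pp1 = 27

Answer: 27 183 140 27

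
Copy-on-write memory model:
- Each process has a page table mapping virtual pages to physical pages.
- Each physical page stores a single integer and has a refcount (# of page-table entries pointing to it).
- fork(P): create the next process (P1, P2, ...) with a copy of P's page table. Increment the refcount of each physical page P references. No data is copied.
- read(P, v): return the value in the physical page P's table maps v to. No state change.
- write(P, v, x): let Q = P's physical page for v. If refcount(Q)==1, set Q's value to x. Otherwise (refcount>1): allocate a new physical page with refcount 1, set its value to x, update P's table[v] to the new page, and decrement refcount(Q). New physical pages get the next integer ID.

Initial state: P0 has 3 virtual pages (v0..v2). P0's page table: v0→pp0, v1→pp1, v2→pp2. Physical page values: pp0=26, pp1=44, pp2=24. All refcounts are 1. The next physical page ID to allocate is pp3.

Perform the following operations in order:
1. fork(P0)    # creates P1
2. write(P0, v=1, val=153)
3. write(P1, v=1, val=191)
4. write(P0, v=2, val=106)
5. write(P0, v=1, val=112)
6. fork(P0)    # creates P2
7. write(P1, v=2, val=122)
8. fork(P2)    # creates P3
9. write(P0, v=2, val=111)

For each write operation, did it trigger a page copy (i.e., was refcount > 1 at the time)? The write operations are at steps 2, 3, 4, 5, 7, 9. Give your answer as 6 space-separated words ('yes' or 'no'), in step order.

Op 1: fork(P0) -> P1. 3 ppages; refcounts: pp0:2 pp1:2 pp2:2
Op 2: write(P0, v1, 153). refcount(pp1)=2>1 -> COPY to pp3. 4 ppages; refcounts: pp0:2 pp1:1 pp2:2 pp3:1
Op 3: write(P1, v1, 191). refcount(pp1)=1 -> write in place. 4 ppages; refcounts: pp0:2 pp1:1 pp2:2 pp3:1
Op 4: write(P0, v2, 106). refcount(pp2)=2>1 -> COPY to pp4. 5 ppages; refcounts: pp0:2 pp1:1 pp2:1 pp3:1 pp4:1
Op 5: write(P0, v1, 112). refcount(pp3)=1 -> write in place. 5 ppages; refcounts: pp0:2 pp1:1 pp2:1 pp3:1 pp4:1
Op 6: fork(P0) -> P2. 5 ppages; refcounts: pp0:3 pp1:1 pp2:1 pp3:2 pp4:2
Op 7: write(P1, v2, 122). refcount(pp2)=1 -> write in place. 5 ppages; refcounts: pp0:3 pp1:1 pp2:1 pp3:2 pp4:2
Op 8: fork(P2) -> P3. 5 ppages; refcounts: pp0:4 pp1:1 pp2:1 pp3:3 pp4:3
Op 9: write(P0, v2, 111). refcount(pp4)=3>1 -> COPY to pp5. 6 ppages; refcounts: pp0:4 pp1:1 pp2:1 pp3:3 pp4:2 pp5:1

yes no yes no no yes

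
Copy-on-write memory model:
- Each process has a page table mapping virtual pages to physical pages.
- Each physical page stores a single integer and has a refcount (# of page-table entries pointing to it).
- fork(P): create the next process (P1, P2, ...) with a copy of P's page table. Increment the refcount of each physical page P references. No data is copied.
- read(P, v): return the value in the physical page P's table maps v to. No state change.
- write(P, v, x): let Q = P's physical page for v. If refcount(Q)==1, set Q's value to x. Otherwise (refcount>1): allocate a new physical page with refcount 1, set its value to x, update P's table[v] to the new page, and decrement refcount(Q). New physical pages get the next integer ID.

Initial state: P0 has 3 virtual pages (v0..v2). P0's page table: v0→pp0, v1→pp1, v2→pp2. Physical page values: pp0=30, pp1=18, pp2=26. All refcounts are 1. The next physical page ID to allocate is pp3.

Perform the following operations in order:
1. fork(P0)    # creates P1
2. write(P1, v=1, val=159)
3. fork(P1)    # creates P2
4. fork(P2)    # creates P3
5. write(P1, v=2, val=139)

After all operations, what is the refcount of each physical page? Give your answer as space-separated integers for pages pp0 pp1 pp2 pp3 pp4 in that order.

Answer: 4 1 3 3 1

Derivation:
Op 1: fork(P0) -> P1. 3 ppages; refcounts: pp0:2 pp1:2 pp2:2
Op 2: write(P1, v1, 159). refcount(pp1)=2>1 -> COPY to pp3. 4 ppages; refcounts: pp0:2 pp1:1 pp2:2 pp3:1
Op 3: fork(P1) -> P2. 4 ppages; refcounts: pp0:3 pp1:1 pp2:3 pp3:2
Op 4: fork(P2) -> P3. 4 ppages; refcounts: pp0:4 pp1:1 pp2:4 pp3:3
Op 5: write(P1, v2, 139). refcount(pp2)=4>1 -> COPY to pp4. 5 ppages; refcounts: pp0:4 pp1:1 pp2:3 pp3:3 pp4:1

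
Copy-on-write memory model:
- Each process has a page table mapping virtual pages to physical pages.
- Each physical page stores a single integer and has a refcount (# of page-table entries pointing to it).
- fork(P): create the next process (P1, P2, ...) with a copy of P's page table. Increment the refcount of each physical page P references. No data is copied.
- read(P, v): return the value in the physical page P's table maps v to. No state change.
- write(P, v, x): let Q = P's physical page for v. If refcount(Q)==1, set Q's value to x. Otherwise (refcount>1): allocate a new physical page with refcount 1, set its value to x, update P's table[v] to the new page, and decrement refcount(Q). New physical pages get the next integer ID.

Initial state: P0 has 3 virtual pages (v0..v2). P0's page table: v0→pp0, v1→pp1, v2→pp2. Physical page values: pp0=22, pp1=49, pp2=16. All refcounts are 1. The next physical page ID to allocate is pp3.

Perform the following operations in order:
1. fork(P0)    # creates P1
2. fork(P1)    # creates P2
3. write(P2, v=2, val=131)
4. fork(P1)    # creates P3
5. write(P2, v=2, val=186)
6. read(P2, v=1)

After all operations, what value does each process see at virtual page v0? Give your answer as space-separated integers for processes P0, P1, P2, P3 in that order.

Op 1: fork(P0) -> P1. 3 ppages; refcounts: pp0:2 pp1:2 pp2:2
Op 2: fork(P1) -> P2. 3 ppages; refcounts: pp0:3 pp1:3 pp2:3
Op 3: write(P2, v2, 131). refcount(pp2)=3>1 -> COPY to pp3. 4 ppages; refcounts: pp0:3 pp1:3 pp2:2 pp3:1
Op 4: fork(P1) -> P3. 4 ppages; refcounts: pp0:4 pp1:4 pp2:3 pp3:1
Op 5: write(P2, v2, 186). refcount(pp3)=1 -> write in place. 4 ppages; refcounts: pp0:4 pp1:4 pp2:3 pp3:1
Op 6: read(P2, v1) -> 49. No state change.
P0: v0 -> pp0 = 22
P1: v0 -> pp0 = 22
P2: v0 -> pp0 = 22
P3: v0 -> pp0 = 22

Answer: 22 22 22 22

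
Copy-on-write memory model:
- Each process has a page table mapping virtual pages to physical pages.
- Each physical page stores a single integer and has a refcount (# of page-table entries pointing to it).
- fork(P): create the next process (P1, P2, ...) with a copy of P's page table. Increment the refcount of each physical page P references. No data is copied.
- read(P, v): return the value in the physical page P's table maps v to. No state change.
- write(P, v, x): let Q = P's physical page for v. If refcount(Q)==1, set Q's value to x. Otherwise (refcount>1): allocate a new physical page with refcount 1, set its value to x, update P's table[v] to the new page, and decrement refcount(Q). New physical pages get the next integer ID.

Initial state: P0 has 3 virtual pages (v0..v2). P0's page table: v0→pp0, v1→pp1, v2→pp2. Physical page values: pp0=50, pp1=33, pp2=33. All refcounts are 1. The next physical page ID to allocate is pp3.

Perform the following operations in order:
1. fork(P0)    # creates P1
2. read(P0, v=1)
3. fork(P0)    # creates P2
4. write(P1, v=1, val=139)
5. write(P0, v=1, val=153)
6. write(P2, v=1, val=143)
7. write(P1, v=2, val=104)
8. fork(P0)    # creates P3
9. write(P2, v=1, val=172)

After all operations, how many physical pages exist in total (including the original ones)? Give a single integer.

Op 1: fork(P0) -> P1. 3 ppages; refcounts: pp0:2 pp1:2 pp2:2
Op 2: read(P0, v1) -> 33. No state change.
Op 3: fork(P0) -> P2. 3 ppages; refcounts: pp0:3 pp1:3 pp2:3
Op 4: write(P1, v1, 139). refcount(pp1)=3>1 -> COPY to pp3. 4 ppages; refcounts: pp0:3 pp1:2 pp2:3 pp3:1
Op 5: write(P0, v1, 153). refcount(pp1)=2>1 -> COPY to pp4. 5 ppages; refcounts: pp0:3 pp1:1 pp2:3 pp3:1 pp4:1
Op 6: write(P2, v1, 143). refcount(pp1)=1 -> write in place. 5 ppages; refcounts: pp0:3 pp1:1 pp2:3 pp3:1 pp4:1
Op 7: write(P1, v2, 104). refcount(pp2)=3>1 -> COPY to pp5. 6 ppages; refcounts: pp0:3 pp1:1 pp2:2 pp3:1 pp4:1 pp5:1
Op 8: fork(P0) -> P3. 6 ppages; refcounts: pp0:4 pp1:1 pp2:3 pp3:1 pp4:2 pp5:1
Op 9: write(P2, v1, 172). refcount(pp1)=1 -> write in place. 6 ppages; refcounts: pp0:4 pp1:1 pp2:3 pp3:1 pp4:2 pp5:1

Answer: 6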